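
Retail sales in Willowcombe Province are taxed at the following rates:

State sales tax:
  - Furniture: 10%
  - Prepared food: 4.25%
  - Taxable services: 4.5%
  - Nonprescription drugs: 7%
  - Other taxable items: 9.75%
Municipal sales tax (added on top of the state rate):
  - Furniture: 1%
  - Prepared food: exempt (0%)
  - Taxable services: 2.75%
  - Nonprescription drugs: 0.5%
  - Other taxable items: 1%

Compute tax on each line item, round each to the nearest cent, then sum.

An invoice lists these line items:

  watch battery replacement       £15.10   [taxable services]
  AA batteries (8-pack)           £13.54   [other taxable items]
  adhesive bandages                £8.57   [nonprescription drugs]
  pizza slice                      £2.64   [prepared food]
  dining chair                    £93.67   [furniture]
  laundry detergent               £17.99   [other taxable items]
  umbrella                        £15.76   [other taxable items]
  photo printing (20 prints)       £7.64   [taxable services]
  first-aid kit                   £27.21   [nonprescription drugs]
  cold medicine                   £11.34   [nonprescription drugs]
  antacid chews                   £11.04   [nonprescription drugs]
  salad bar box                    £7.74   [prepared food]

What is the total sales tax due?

Watch battery replacement £15.10: taxable services → 4.5% + 2.75% municipal = 7.25% → £1.09
AA batteries (8-pack) £13.54: other taxable items → 9.75% + 1% municipal = 10.75% → £1.46
Adhesive bandages £8.57: nonprescription drugs → 7% + 0.5% municipal = 7.5% → £0.64
Pizza slice £2.64: prepared food → 4.25% + 0% municipal = 4.25% → £0.11
Dining chair £93.67: furniture → 10% + 1% municipal = 11% → £10.30
Laundry detergent £17.99: other taxable items → 9.75% + 1% municipal = 10.75% → £1.93
Umbrella £15.76: other taxable items → 9.75% + 1% municipal = 10.75% → £1.69
Photo printing (20 prints) £7.64: taxable services → 4.5% + 2.75% municipal = 7.25% → £0.55
First-aid kit £27.21: nonprescription drugs → 7% + 0.5% municipal = 7.5% → £2.04
Cold medicine £11.34: nonprescription drugs → 7% + 0.5% municipal = 7.5% → £0.85
Antacid chews £11.04: nonprescription drugs → 7% + 0.5% municipal = 7.5% → £0.83
Salad bar box £7.74: prepared food → 4.25% + 0% municipal = 4.25% → £0.33
Total tax = £1.09 + £1.46 + £0.64 + £0.11 + £10.30 + £1.93 + £1.69 + £0.55 + £2.04 + £0.85 + £0.83 + £0.33 = £21.82

£21.82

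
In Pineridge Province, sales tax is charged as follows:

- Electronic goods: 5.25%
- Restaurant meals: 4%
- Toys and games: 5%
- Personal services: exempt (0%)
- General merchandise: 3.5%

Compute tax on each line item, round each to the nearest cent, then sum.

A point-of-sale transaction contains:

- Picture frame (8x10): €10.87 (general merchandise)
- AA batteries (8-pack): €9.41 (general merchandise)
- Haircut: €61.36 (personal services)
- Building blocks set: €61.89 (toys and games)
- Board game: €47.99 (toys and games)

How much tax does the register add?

€6.20

Picture frame (8x10) €10.87: general merchandise → 3.5% → €0.38
AA batteries (8-pack) €9.41: general merchandise → 3.5% → €0.33
Haircut €61.36: personal services → 0% → €0.00
Building blocks set €61.89: toys and games → 5% → €3.09
Board game €47.99: toys and games → 5% → €2.40
Total tax = €0.38 + €0.33 + €3.09 + €2.40 = €6.20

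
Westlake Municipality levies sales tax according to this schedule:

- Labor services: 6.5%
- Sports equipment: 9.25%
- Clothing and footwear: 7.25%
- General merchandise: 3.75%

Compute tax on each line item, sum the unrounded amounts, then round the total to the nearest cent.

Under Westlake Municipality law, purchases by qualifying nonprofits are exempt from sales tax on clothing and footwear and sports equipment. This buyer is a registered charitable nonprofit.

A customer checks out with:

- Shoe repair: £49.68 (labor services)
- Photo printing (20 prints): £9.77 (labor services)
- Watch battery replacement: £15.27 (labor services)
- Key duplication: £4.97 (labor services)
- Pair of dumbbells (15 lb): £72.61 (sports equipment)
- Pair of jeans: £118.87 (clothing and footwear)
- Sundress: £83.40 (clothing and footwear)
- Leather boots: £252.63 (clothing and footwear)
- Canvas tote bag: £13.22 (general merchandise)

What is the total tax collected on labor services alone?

Shoe repair £49.68: labor services → 6.5% → £3.2292
Photo printing (20 prints) £9.77: labor services → 6.5% → £0.63505
Watch battery replacement £15.27: labor services → 6.5% → £0.99255
Key duplication £4.97: labor services → 6.5% → £0.32305
Tax on labor services: unrounded sum = £5.17985 → £5.18

£5.18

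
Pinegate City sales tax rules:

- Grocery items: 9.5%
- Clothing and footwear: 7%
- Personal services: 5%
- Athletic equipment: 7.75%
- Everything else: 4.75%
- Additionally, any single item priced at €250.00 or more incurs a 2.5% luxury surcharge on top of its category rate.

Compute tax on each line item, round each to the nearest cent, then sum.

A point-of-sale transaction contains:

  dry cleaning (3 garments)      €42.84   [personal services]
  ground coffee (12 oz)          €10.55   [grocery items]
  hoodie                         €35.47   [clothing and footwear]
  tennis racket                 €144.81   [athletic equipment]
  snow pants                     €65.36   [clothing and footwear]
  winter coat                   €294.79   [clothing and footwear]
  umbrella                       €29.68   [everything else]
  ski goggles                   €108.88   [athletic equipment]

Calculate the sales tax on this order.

€59.28

Dry cleaning (3 garments) €42.84: personal services → 5% → €2.14
Ground coffee (12 oz) €10.55: grocery items → 9.5% → €1.00
Hoodie €35.47: clothing and footwear → 7% → €2.48
Tennis racket €144.81: athletic equipment → 7.75% → €11.22
Snow pants €65.36: clothing and footwear → 7% → €4.58
Winter coat €294.79: clothing and footwear → 7% + 2.5% surcharge = 9.5% → €28.01
Umbrella €29.68: everything else → 4.75% → €1.41
Ski goggles €108.88: athletic equipment → 7.75% → €8.44
Total tax = €2.14 + €1.00 + €2.48 + €11.22 + €4.58 + €28.01 + €1.41 + €8.44 = €59.28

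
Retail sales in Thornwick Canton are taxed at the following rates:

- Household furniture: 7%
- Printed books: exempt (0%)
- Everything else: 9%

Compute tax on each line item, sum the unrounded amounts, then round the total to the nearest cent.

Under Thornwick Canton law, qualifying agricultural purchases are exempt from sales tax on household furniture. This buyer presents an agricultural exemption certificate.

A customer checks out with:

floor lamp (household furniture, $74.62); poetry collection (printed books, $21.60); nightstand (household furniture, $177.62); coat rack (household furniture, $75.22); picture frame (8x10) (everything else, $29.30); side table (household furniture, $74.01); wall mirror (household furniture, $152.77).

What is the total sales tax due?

Floor lamp $74.62: household furniture, buyer-exempt → 0% → $0.00
Poetry collection $21.60: printed books → 0% → $0.00
Nightstand $177.62: household furniture, buyer-exempt → 0% → $0.00
Coat rack $75.22: household furniture, buyer-exempt → 0% → $0.00
Picture frame (8x10) $29.30: everything else → 9% → $2.637
Side table $74.01: household furniture, buyer-exempt → 0% → $0.00
Wall mirror $152.77: household furniture, buyer-exempt → 0% → $0.00
Unrounded tax sum = $2.637 → $2.64

$2.64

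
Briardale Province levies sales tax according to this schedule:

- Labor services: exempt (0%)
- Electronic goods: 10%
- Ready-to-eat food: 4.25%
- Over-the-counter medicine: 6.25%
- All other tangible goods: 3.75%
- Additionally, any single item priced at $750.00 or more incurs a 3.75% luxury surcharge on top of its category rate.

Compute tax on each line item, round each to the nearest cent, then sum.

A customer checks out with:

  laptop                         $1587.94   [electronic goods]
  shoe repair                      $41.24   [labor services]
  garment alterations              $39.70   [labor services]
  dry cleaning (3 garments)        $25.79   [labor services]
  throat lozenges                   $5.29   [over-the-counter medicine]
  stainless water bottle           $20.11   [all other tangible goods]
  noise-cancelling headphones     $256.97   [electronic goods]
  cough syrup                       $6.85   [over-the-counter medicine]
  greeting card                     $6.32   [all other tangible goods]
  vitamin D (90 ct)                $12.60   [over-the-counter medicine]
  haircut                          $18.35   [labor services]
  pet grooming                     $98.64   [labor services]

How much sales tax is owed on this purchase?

Laptop $1587.94: electronic goods → 10% + 3.75% surcharge = 13.75% → $218.34
Shoe repair $41.24: labor services → 0% → $0.00
Garment alterations $39.70: labor services → 0% → $0.00
Dry cleaning (3 garments) $25.79: labor services → 0% → $0.00
Throat lozenges $5.29: over-the-counter medicine → 6.25% → $0.33
Stainless water bottle $20.11: all other tangible goods → 3.75% → $0.75
Noise-cancelling headphones $256.97: electronic goods → 10% → $25.70
Cough syrup $6.85: over-the-counter medicine → 6.25% → $0.43
Greeting card $6.32: all other tangible goods → 3.75% → $0.24
Vitamin D (90 ct) $12.60: over-the-counter medicine → 6.25% → $0.79
Haircut $18.35: labor services → 0% → $0.00
Pet grooming $98.64: labor services → 0% → $0.00
Total tax = $218.34 + $0.33 + $0.75 + $25.70 + $0.43 + $0.24 + $0.79 = $246.58

$246.58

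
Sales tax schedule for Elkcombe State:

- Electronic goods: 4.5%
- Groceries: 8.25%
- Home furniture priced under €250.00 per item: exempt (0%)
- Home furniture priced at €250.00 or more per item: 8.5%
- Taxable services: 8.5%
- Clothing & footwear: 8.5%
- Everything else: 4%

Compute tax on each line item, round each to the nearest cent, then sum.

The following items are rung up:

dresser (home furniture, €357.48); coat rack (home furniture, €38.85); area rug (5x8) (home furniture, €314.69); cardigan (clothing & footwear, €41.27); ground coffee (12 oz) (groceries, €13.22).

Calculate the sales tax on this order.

Dresser €357.48: home furniture, €250.00 or more → 8.5% → €30.39
Coat rack €38.85: home furniture, under €250.00 → 0% → €0.00
Area rug (5x8) €314.69: home furniture, €250.00 or more → 8.5% → €26.75
Cardigan €41.27: clothing & footwear → 8.5% → €3.51
Ground coffee (12 oz) €13.22: groceries → 8.25% → €1.09
Total tax = €30.39 + €26.75 + €3.51 + €1.09 = €61.74

€61.74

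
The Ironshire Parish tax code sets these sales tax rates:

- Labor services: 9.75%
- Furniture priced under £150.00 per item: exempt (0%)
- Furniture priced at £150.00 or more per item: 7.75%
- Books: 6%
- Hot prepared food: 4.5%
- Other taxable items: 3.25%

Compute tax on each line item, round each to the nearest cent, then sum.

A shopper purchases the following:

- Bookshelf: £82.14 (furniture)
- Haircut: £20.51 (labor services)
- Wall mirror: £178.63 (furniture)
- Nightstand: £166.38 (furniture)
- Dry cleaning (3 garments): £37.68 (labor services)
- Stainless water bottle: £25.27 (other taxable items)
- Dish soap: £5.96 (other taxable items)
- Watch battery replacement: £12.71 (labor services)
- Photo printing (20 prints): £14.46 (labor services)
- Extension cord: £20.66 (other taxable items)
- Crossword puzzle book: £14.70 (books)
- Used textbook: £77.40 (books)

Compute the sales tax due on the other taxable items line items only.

£1.68

Stainless water bottle £25.27: other taxable items → 3.25% → £0.82
Dish soap £5.96: other taxable items → 3.25% → £0.19
Extension cord £20.66: other taxable items → 3.25% → £0.67
Tax on other taxable items = £0.82 + £0.19 + £0.67 = £1.68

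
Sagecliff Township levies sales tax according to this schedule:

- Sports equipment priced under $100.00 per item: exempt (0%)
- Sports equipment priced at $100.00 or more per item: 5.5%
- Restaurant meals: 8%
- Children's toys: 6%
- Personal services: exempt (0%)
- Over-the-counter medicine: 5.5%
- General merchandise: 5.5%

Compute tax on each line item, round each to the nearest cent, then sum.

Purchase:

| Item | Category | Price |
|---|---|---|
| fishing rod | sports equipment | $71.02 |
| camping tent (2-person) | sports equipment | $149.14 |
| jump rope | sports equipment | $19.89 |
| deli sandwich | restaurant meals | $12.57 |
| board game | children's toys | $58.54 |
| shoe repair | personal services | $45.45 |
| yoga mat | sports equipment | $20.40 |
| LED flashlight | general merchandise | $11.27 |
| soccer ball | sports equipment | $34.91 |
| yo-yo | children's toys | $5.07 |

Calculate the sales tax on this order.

Fishing rod $71.02: sports equipment, under $100.00 → 0% → $0.00
Camping tent (2-person) $149.14: sports equipment, $100.00 or more → 5.5% → $8.20
Jump rope $19.89: sports equipment, under $100.00 → 0% → $0.00
Deli sandwich $12.57: restaurant meals → 8% → $1.01
Board game $58.54: children's toys → 6% → $3.51
Shoe repair $45.45: personal services → 0% → $0.00
Yoga mat $20.40: sports equipment, under $100.00 → 0% → $0.00
LED flashlight $11.27: general merchandise → 5.5% → $0.62
Soccer ball $34.91: sports equipment, under $100.00 → 0% → $0.00
Yo-yo $5.07: children's toys → 6% → $0.30
Total tax = $8.20 + $1.01 + $3.51 + $0.62 + $0.30 = $13.64

$13.64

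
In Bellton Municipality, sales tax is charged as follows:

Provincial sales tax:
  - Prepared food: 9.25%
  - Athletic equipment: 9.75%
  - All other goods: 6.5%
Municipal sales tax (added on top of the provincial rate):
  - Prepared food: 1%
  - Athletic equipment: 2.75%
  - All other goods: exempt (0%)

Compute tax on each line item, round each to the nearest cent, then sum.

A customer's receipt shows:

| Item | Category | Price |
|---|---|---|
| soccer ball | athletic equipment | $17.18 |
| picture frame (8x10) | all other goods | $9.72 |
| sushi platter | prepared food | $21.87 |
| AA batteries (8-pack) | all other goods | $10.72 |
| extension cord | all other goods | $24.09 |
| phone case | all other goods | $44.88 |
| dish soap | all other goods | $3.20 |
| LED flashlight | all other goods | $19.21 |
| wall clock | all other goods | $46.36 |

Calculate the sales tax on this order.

Soccer ball $17.18: athletic equipment → 9.75% + 2.75% municipal = 12.5% → $2.15
Picture frame (8x10) $9.72: all other goods → 6.5% + 0% municipal = 6.5% → $0.63
Sushi platter $21.87: prepared food → 9.25% + 1% municipal = 10.25% → $2.24
AA batteries (8-pack) $10.72: all other goods → 6.5% + 0% municipal = 6.5% → $0.70
Extension cord $24.09: all other goods → 6.5% + 0% municipal = 6.5% → $1.57
Phone case $44.88: all other goods → 6.5% + 0% municipal = 6.5% → $2.92
Dish soap $3.20: all other goods → 6.5% + 0% municipal = 6.5% → $0.21
LED flashlight $19.21: all other goods → 6.5% + 0% municipal = 6.5% → $1.25
Wall clock $46.36: all other goods → 6.5% + 0% municipal = 6.5% → $3.01
Total tax = $2.15 + $0.63 + $2.24 + $0.70 + $1.57 + $2.92 + $0.21 + $1.25 + $3.01 = $14.68

$14.68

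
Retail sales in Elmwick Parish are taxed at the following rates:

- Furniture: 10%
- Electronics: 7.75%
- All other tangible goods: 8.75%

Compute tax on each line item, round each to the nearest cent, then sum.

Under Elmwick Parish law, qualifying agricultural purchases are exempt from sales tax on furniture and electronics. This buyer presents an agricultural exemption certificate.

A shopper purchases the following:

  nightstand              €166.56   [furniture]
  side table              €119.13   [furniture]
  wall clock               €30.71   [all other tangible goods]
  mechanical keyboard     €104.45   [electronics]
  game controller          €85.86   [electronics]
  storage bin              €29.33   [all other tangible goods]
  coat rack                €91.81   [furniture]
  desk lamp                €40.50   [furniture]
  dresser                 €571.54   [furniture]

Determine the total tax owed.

Nightstand €166.56: furniture, buyer-exempt → 0% → €0.00
Side table €119.13: furniture, buyer-exempt → 0% → €0.00
Wall clock €30.71: all other tangible goods → 8.75% → €2.69
Mechanical keyboard €104.45: electronics, buyer-exempt → 0% → €0.00
Game controller €85.86: electronics, buyer-exempt → 0% → €0.00
Storage bin €29.33: all other tangible goods → 8.75% → €2.57
Coat rack €91.81: furniture, buyer-exempt → 0% → €0.00
Desk lamp €40.50: furniture, buyer-exempt → 0% → €0.00
Dresser €571.54: furniture, buyer-exempt → 0% → €0.00
Total tax = €2.69 + €2.57 = €5.26

€5.26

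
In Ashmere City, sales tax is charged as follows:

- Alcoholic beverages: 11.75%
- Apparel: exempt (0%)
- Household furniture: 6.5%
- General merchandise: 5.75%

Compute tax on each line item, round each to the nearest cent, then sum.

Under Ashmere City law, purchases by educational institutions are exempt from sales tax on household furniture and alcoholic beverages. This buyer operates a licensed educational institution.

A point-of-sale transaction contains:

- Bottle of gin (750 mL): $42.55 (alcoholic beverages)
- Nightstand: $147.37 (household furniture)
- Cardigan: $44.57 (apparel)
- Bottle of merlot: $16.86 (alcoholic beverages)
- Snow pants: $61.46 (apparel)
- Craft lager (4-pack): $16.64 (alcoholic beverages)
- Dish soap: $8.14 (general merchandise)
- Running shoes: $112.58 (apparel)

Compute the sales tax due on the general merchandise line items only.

Dish soap $8.14: general merchandise → 5.75% → $0.47
Tax on general merchandise = $0.47

$0.47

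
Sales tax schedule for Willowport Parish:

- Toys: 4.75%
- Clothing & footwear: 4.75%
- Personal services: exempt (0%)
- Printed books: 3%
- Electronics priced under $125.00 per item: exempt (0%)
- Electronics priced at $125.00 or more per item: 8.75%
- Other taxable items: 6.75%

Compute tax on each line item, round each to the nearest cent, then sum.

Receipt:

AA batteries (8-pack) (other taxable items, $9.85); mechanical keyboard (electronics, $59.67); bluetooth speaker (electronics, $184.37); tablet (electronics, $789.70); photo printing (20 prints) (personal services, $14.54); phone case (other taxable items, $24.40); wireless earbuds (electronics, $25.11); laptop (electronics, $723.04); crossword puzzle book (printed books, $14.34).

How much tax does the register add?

AA batteries (8-pack) $9.85: other taxable items → 6.75% → $0.66
Mechanical keyboard $59.67: electronics, under $125.00 → 0% → $0.00
Bluetooth speaker $184.37: electronics, $125.00 or more → 8.75% → $16.13
Tablet $789.70: electronics, $125.00 or more → 8.75% → $69.10
Photo printing (20 prints) $14.54: personal services → 0% → $0.00
Phone case $24.40: other taxable items → 6.75% → $1.65
Wireless earbuds $25.11: electronics, under $125.00 → 0% → $0.00
Laptop $723.04: electronics, $125.00 or more → 8.75% → $63.27
Crossword puzzle book $14.34: printed books → 3% → $0.43
Total tax = $0.66 + $16.13 + $69.10 + $1.65 + $63.27 + $0.43 = $151.24

$151.24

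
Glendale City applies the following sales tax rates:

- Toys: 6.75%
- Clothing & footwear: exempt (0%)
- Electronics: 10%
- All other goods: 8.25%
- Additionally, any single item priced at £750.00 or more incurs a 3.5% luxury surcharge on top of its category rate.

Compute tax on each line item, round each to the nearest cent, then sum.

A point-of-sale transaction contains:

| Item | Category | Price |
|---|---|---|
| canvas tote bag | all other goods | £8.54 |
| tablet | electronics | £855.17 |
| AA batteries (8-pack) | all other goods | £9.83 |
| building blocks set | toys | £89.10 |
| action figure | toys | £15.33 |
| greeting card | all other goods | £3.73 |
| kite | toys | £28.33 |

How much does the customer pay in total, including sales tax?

£1136.25

Canvas tote bag £8.54: all other goods → 8.25% → £0.70
Tablet £855.17: electronics → 10% + 3.5% surcharge = 13.5% → £115.45
AA batteries (8-pack) £9.83: all other goods → 8.25% → £0.81
Building blocks set £89.10: toys → 6.75% → £6.01
Action figure £15.33: toys → 6.75% → £1.03
Greeting card £3.73: all other goods → 8.25% → £0.31
Kite £28.33: toys → 6.75% → £1.91
Subtotal = £1010.03; tax = £126.22; total due = £1136.25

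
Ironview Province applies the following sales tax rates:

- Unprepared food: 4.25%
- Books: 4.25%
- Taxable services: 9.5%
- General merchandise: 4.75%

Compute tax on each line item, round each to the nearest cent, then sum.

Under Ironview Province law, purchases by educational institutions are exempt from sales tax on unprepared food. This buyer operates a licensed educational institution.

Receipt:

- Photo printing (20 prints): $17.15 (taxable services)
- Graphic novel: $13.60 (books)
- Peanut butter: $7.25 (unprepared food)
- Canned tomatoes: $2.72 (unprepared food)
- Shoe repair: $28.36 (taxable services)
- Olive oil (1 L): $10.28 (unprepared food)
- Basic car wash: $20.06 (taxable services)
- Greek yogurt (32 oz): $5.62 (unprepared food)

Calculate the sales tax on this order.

$6.81

Photo printing (20 prints) $17.15: taxable services → 9.5% → $1.63
Graphic novel $13.60: books → 4.25% → $0.58
Peanut butter $7.25: unprepared food, buyer-exempt → 0% → $0.00
Canned tomatoes $2.72: unprepared food, buyer-exempt → 0% → $0.00
Shoe repair $28.36: taxable services → 9.5% → $2.69
Olive oil (1 L) $10.28: unprepared food, buyer-exempt → 0% → $0.00
Basic car wash $20.06: taxable services → 9.5% → $1.91
Greek yogurt (32 oz) $5.62: unprepared food, buyer-exempt → 0% → $0.00
Total tax = $1.63 + $0.58 + $2.69 + $1.91 = $6.81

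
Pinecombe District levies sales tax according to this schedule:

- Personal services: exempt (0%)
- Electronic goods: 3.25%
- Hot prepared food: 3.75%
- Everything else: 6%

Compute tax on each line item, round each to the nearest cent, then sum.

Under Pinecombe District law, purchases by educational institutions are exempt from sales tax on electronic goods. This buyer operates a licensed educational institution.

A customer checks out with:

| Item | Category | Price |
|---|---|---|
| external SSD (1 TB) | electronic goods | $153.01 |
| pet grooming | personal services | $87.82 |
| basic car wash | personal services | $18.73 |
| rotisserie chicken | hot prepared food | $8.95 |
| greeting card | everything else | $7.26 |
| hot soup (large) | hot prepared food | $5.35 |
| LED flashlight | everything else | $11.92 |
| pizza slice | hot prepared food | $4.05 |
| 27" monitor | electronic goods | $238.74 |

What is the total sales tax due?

$1.85

External SSD (1 TB) $153.01: electronic goods, buyer-exempt → 0% → $0.00
Pet grooming $87.82: personal services → 0% → $0.00
Basic car wash $18.73: personal services → 0% → $0.00
Rotisserie chicken $8.95: hot prepared food → 3.75% → $0.34
Greeting card $7.26: everything else → 6% → $0.44
Hot soup (large) $5.35: hot prepared food → 3.75% → $0.20
LED flashlight $11.92: everything else → 6% → $0.72
Pizza slice $4.05: hot prepared food → 3.75% → $0.15
27" monitor $238.74: electronic goods, buyer-exempt → 0% → $0.00
Total tax = $0.34 + $0.44 + $0.20 + $0.72 + $0.15 = $1.85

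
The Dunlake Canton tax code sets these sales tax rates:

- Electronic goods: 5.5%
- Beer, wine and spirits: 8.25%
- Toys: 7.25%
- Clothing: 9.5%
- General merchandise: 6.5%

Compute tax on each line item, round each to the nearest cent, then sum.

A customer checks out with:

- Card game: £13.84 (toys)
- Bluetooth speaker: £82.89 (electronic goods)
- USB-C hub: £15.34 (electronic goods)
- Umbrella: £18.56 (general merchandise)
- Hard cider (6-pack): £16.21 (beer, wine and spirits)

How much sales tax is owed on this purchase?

Card game £13.84: toys → 7.25% → £1.00
Bluetooth speaker £82.89: electronic goods → 5.5% → £4.56
USB-C hub £15.34: electronic goods → 5.5% → £0.84
Umbrella £18.56: general merchandise → 6.5% → £1.21
Hard cider (6-pack) £16.21: beer, wine and spirits → 8.25% → £1.34
Total tax = £1.00 + £4.56 + £0.84 + £1.21 + £1.34 = £8.95

£8.95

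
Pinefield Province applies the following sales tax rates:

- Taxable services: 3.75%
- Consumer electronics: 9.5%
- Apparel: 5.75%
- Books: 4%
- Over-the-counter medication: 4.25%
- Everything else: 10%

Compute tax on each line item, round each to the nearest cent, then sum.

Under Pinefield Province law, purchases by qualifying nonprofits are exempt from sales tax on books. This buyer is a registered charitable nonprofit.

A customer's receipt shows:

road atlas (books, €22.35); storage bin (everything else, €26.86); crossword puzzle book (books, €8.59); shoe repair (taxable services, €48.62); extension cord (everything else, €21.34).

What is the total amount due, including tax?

Road atlas €22.35: books, buyer-exempt → 0% → €0.00
Storage bin €26.86: everything else → 10% → €2.69
Crossword puzzle book €8.59: books, buyer-exempt → 0% → €0.00
Shoe repair €48.62: taxable services → 3.75% → €1.82
Extension cord €21.34: everything else → 10% → €2.13
Subtotal = €127.76; tax = €6.64; total due = €134.40

€134.40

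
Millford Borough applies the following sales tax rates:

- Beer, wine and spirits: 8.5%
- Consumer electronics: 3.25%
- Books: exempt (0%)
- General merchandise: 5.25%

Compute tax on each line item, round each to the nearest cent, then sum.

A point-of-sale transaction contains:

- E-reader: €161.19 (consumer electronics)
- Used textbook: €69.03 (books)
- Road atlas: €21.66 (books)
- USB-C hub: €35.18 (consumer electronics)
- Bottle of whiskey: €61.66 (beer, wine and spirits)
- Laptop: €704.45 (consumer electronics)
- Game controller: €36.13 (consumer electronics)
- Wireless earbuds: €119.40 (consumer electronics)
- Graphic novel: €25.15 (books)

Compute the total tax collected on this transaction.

E-reader €161.19: consumer electronics → 3.25% → €5.24
Used textbook €69.03: books → 0% → €0.00
Road atlas €21.66: books → 0% → €0.00
USB-C hub €35.18: consumer electronics → 3.25% → €1.14
Bottle of whiskey €61.66: beer, wine and spirits → 8.5% → €5.24
Laptop €704.45: consumer electronics → 3.25% → €22.89
Game controller €36.13: consumer electronics → 3.25% → €1.17
Wireless earbuds €119.40: consumer electronics → 3.25% → €3.88
Graphic novel €25.15: books → 0% → €0.00
Total tax = €5.24 + €1.14 + €5.24 + €22.89 + €1.17 + €3.88 = €39.56

€39.56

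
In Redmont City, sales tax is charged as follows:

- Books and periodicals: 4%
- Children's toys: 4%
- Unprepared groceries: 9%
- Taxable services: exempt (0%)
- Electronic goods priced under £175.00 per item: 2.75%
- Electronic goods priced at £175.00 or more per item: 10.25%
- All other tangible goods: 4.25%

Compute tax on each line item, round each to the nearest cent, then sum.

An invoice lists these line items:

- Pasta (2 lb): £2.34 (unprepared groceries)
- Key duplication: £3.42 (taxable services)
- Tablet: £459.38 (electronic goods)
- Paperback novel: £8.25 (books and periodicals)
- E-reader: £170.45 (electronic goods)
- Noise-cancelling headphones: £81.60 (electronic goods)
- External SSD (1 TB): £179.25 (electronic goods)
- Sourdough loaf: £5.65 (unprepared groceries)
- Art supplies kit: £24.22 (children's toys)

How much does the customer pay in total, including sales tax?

£1008.97

Pasta (2 lb) £2.34: unprepared groceries → 9% → £0.21
Key duplication £3.42: taxable services → 0% → £0.00
Tablet £459.38: electronic goods, £175.00 or more → 10.25% → £47.09
Paperback novel £8.25: books and periodicals → 4% → £0.33
E-reader £170.45: electronic goods, under £175.00 → 2.75% → £4.69
Noise-cancelling headphones £81.60: electronic goods, under £175.00 → 2.75% → £2.24
External SSD (1 TB) £179.25: electronic goods, £175.00 or more → 10.25% → £18.37
Sourdough loaf £5.65: unprepared groceries → 9% → £0.51
Art supplies kit £24.22: children's toys → 4% → £0.97
Subtotal = £934.56; tax = £74.41; total due = £1008.97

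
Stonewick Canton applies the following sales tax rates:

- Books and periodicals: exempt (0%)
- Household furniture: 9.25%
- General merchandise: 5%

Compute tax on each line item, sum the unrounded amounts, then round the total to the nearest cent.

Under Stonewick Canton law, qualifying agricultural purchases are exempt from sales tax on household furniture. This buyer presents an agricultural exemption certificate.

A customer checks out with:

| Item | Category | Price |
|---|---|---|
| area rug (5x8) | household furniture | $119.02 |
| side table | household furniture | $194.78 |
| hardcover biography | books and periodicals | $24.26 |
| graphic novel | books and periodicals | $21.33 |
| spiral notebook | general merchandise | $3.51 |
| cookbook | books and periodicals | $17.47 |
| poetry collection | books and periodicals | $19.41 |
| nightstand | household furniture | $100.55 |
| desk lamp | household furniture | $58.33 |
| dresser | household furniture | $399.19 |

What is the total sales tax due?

$0.18

Area rug (5x8) $119.02: household furniture, buyer-exempt → 0% → $0.00
Side table $194.78: household furniture, buyer-exempt → 0% → $0.00
Hardcover biography $24.26: books and periodicals → 0% → $0.00
Graphic novel $21.33: books and periodicals → 0% → $0.00
Spiral notebook $3.51: general merchandise → 5% → $0.1755
Cookbook $17.47: books and periodicals → 0% → $0.00
Poetry collection $19.41: books and periodicals → 0% → $0.00
Nightstand $100.55: household furniture, buyer-exempt → 0% → $0.00
Desk lamp $58.33: household furniture, buyer-exempt → 0% → $0.00
Dresser $399.19: household furniture, buyer-exempt → 0% → $0.00
Unrounded tax sum = $0.1755 → $0.18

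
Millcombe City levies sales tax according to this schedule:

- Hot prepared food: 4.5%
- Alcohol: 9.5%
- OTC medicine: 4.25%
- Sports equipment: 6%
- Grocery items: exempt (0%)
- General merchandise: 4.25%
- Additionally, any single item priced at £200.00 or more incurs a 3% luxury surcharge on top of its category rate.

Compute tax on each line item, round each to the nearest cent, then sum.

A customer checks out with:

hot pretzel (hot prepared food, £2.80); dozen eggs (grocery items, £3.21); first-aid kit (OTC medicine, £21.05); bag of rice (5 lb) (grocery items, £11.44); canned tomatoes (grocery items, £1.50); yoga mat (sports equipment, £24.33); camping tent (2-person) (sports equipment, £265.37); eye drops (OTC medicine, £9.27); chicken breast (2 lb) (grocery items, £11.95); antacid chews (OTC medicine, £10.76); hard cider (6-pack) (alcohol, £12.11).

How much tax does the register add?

£28.36

Hot pretzel £2.80: hot prepared food → 4.5% → £0.13
Dozen eggs £3.21: grocery items → 0% → £0.00
First-aid kit £21.05: OTC medicine → 4.25% → £0.89
Bag of rice (5 lb) £11.44: grocery items → 0% → £0.00
Canned tomatoes £1.50: grocery items → 0% → £0.00
Yoga mat £24.33: sports equipment → 6% → £1.46
Camping tent (2-person) £265.37: sports equipment → 6% + 3% surcharge = 9% → £23.88
Eye drops £9.27: OTC medicine → 4.25% → £0.39
Chicken breast (2 lb) £11.95: grocery items → 0% → £0.00
Antacid chews £10.76: OTC medicine → 4.25% → £0.46
Hard cider (6-pack) £12.11: alcohol → 9.5% → £1.15
Total tax = £0.13 + £0.89 + £1.46 + £23.88 + £0.39 + £0.46 + £1.15 = £28.36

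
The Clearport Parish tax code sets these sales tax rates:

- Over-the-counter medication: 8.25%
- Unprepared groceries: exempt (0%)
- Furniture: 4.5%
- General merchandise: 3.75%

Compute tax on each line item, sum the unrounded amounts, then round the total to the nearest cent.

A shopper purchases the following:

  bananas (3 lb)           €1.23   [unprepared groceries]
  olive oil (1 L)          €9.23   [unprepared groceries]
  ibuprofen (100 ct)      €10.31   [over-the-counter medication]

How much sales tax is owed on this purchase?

€0.85

Bananas (3 lb) €1.23: unprepared groceries → 0% → €0.00
Olive oil (1 L) €9.23: unprepared groceries → 0% → €0.00
Ibuprofen (100 ct) €10.31: over-the-counter medication → 8.25% → €0.850575
Unrounded tax sum = €0.850575 → €0.85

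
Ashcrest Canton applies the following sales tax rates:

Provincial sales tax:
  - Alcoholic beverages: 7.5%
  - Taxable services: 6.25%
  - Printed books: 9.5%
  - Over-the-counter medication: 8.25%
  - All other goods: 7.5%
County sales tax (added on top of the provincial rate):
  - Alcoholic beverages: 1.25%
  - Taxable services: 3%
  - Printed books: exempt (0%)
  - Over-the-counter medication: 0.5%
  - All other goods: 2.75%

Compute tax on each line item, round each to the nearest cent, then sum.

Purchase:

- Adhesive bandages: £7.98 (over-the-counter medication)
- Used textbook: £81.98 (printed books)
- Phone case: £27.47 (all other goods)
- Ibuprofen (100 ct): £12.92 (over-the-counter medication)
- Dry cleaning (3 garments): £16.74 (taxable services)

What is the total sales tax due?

£13.99

Adhesive bandages £7.98: over-the-counter medication → 8.25% + 0.5% county = 8.75% → £0.70
Used textbook £81.98: printed books → 9.5% + 0% county = 9.5% → £7.79
Phone case £27.47: all other goods → 7.5% + 2.75% county = 10.25% → £2.82
Ibuprofen (100 ct) £12.92: over-the-counter medication → 8.25% + 0.5% county = 8.75% → £1.13
Dry cleaning (3 garments) £16.74: taxable services → 6.25% + 3% county = 9.25% → £1.55
Total tax = £0.70 + £7.79 + £2.82 + £1.13 + £1.55 = £13.99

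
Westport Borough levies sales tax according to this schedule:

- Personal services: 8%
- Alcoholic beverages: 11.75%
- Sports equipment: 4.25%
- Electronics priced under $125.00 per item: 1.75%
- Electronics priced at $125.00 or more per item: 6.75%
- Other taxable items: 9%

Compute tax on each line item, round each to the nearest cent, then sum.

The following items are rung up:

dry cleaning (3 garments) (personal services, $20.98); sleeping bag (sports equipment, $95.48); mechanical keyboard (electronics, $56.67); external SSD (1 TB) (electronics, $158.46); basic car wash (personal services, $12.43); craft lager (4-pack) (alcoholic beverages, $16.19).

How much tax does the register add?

$20.32

Dry cleaning (3 garments) $20.98: personal services → 8% → $1.68
Sleeping bag $95.48: sports equipment → 4.25% → $4.06
Mechanical keyboard $56.67: electronics, under $125.00 → 1.75% → $0.99
External SSD (1 TB) $158.46: electronics, $125.00 or more → 6.75% → $10.70
Basic car wash $12.43: personal services → 8% → $0.99
Craft lager (4-pack) $16.19: alcoholic beverages → 11.75% → $1.90
Total tax = $1.68 + $4.06 + $0.99 + $10.70 + $0.99 + $1.90 = $20.32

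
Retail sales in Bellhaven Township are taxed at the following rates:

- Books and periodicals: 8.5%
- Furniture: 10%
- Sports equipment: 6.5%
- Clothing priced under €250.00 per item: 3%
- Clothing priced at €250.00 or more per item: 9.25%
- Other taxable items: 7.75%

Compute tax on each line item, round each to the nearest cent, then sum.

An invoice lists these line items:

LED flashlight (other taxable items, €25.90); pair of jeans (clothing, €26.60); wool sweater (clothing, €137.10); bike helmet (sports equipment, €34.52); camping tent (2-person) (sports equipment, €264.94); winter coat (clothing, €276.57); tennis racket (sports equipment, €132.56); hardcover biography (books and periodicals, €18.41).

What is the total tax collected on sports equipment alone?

Bike helmet €34.52: sports equipment → 6.5% → €2.24
Camping tent (2-person) €264.94: sports equipment → 6.5% → €17.22
Tennis racket €132.56: sports equipment → 6.5% → €8.62
Tax on sports equipment = €2.24 + €17.22 + €8.62 = €28.08

€28.08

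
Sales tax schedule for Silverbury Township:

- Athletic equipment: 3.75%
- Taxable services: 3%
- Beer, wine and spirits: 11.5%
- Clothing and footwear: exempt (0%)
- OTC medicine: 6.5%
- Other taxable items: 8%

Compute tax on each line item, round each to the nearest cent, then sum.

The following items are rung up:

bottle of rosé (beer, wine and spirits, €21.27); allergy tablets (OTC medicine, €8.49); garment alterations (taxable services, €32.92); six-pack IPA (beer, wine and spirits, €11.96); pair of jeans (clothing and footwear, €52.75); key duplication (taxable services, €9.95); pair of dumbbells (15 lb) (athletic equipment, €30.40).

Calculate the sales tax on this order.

€6.81

Bottle of rosé €21.27: beer, wine and spirits → 11.5% → €2.45
Allergy tablets €8.49: OTC medicine → 6.5% → €0.55
Garment alterations €32.92: taxable services → 3% → €0.99
Six-pack IPA €11.96: beer, wine and spirits → 11.5% → €1.38
Pair of jeans €52.75: clothing and footwear → 0% → €0.00
Key duplication €9.95: taxable services → 3% → €0.30
Pair of dumbbells (15 lb) €30.40: athletic equipment → 3.75% → €1.14
Total tax = €2.45 + €0.55 + €0.99 + €1.38 + €0.30 + €1.14 = €6.81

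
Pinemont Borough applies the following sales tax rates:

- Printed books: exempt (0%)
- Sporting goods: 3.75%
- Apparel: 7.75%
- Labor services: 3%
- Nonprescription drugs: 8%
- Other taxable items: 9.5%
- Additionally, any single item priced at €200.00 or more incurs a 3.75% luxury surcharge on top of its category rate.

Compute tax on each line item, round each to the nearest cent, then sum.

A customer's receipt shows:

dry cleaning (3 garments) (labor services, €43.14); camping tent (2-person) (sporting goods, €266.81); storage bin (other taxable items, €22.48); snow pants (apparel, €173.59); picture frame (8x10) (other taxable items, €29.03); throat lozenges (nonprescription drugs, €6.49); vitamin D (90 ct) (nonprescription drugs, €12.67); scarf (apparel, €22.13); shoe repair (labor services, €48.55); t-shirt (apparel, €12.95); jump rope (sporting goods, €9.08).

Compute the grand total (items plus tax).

€692.62

Dry cleaning (3 garments) €43.14: labor services → 3% → €1.29
Camping tent (2-person) €266.81: sporting goods → 3.75% + 3.75% surcharge = 7.5% → €20.01
Storage bin €22.48: other taxable items → 9.5% → €2.14
Snow pants €173.59: apparel → 7.75% → €13.45
Picture frame (8x10) €29.03: other taxable items → 9.5% → €2.76
Throat lozenges €6.49: nonprescription drugs → 8% → €0.52
Vitamin D (90 ct) €12.67: nonprescription drugs → 8% → €1.01
Scarf €22.13: apparel → 7.75% → €1.72
Shoe repair €48.55: labor services → 3% → €1.46
T-shirt €12.95: apparel → 7.75% → €1.00
Jump rope €9.08: sporting goods → 3.75% → €0.34
Subtotal = €646.92; tax = €45.70; total due = €692.62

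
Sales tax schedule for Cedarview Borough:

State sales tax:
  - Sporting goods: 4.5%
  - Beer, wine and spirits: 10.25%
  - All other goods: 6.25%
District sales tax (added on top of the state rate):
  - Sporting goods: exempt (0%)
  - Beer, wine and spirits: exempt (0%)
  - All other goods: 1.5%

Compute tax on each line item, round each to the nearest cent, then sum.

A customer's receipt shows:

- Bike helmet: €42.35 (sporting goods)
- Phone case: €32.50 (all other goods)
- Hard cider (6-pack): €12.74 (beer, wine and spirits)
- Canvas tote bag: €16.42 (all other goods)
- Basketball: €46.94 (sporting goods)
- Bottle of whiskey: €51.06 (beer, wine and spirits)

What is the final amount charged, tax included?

€216.36

Bike helmet €42.35: sporting goods → 4.5% + 0% district = 4.5% → €1.91
Phone case €32.50: all other goods → 6.25% + 1.5% district = 7.75% → €2.52
Hard cider (6-pack) €12.74: beer, wine and spirits → 10.25% + 0% district = 10.25% → €1.31
Canvas tote bag €16.42: all other goods → 6.25% + 1.5% district = 7.75% → €1.27
Basketball €46.94: sporting goods → 4.5% + 0% district = 4.5% → €2.11
Bottle of whiskey €51.06: beer, wine and spirits → 10.25% + 0% district = 10.25% → €5.23
Subtotal = €202.01; tax = €14.35; total due = €216.36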